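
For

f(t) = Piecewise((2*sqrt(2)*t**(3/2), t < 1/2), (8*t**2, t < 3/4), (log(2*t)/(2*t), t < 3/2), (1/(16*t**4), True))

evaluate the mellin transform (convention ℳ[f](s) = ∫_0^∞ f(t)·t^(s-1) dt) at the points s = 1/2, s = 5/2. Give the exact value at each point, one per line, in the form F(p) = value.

F(1/2) = -377*sqrt(6)/567 - sqrt(6)*log(3)/3 - 2*sqrt(3)*log(2)/3 - 3*sqrt(2)/20 + 2*sqrt(3)*log(3)/3 + 67*sqrt(3)/30
F(5/2) = -17*sqrt(6)/108 - sqrt(3)*log(3)/8 - 7*sqrt(2)/288 + sqrt(3)*log(2)/8 + 35*sqrt(3)/96 + sqrt(6)*log(3)/4

remove the common scale on t first: t**(3/2) on [0, 1); 2*t**2 on [1, 3/2); log(t)/t on [3/2, 3); …
breakpoints 1/2, 3/4, 3/2: one integral from each of the 4 segments
between 0 and 1/2 the integrand is 2*sqrt(2)*t**(3/2)·t^(s-1)
segment 1/2 to 3/4 holds 8*t**2; add its integral
segment 3/4 to 3/2 holds log(2*t)/(2*t); add its integral
∫ over [3/2, ∞) of 1/(16*t**4)·t^(s-1) joins the sum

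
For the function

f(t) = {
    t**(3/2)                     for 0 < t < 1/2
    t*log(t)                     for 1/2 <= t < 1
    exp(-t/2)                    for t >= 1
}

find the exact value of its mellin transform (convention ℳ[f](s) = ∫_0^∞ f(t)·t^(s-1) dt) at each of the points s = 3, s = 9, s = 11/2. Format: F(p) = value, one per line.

F(3) = -15/256 + sqrt(2)/144 + log(2)/64 + 26*exp(-1/2)
F(9) = -1023/102400 + sqrt(2)/21504 + log(2)/10240 + 34035938*exp(-1/2)
F(11/2) = -3415/151424 + sqrt(2)/5408 + sqrt(2)*log(2)/832 + 945*sqrt(2)*sqrt(pi)*erfc(sqrt(2)/2) + 2666*exp(-1/2)

f breaks at 1/2, 1 into 3 integrals to sum
segment 0 to 1/2 holds t**(3/2); add its integral
over [1/2, 1), the kernel integral of t*log(t) enters the sum
for t in [1, ∞): the term is ∫ exp(-t/2)·t^(s-1)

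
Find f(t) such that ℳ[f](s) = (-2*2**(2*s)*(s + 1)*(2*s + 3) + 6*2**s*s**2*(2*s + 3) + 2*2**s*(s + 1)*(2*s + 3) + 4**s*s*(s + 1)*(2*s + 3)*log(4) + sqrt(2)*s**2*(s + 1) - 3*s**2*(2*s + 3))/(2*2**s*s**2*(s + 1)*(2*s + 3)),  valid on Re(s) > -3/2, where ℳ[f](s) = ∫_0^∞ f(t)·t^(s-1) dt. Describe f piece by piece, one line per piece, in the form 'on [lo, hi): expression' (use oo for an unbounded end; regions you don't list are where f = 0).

on [0, 1/2): t**(3/2)
on [1/2, 1): 3*t
on [1, 2): log(t)

integrate the 3 segments split at 1/2, 1, then add the results
on [0, 1/2): add ∫ t**(3/2)·t^(s-1) dt
∫ over [1/2, 1) of 3*t·t^(s-1) joins the sum
over [1, 2), the kernel integral of log(t) enters the sum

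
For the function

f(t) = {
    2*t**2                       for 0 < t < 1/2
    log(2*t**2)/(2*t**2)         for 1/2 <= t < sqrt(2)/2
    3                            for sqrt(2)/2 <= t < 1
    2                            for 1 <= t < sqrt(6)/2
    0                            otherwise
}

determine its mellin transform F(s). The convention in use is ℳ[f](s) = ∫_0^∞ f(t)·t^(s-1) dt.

(-4*2**(s/2)*s*(s + 2) - 6*2**(s/2)*(s + 2)*(s**2 - 4*s + 4) + 2*2**s*(s + 2)*(s**2 - 4*s + 4) + 4*6**(s/2)*(s + 2)*(s**2 - 4*s + 4) + 4*s**2*(s + 2)*log(2) - 8*s*(s + 2)*log(2) + 8*s*(s + 2) + s*(s**2 - 4*s + 4))/(2*2**s*s*(s + 2)*(s**2 - 4*s + 4))
  Re(s) > -2

reversing the power substitution: 2*t on [0, 1/4); log(2*t)/(2*t) on [1/4, 1/2); 3 on [1/2, 1); …
the common scale on t comes off first: t on [0, 1/2); log(t)/t on [1/2, 1); 3 on [1, 2); …
slice at 1/2, sqrt(2)/2, 1, transform all 4 pieces, and sum them
segment [0, 1/2) carries 2*t**2; integrate it
for t in [1/2, sqrt(2)/2): the term is ∫ log(2*t**2)/(2*t**2)·t^(s-1)
segment sqrt(2)/2 to 1 holds 3; add its integral
between 1 and sqrt(6)/2 the integrand is 2·t^(s-1)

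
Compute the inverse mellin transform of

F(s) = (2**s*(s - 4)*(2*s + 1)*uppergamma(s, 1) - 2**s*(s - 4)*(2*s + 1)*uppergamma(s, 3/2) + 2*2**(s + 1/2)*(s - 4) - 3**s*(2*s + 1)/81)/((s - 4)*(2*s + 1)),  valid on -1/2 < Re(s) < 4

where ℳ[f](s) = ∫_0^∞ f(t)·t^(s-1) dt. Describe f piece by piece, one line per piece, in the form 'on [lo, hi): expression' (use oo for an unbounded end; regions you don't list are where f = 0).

cuts at 2, 3: linearity sums the 3 kernel integrals
the [0, 2) slice contributes ∫ sqrt(t)·t^(s-1) dt
the [2, 3) slice contributes ∫ exp(-t/2)·t^(s-1) dt
piece [3, ∞): integrate t**(-4) against the kernel

on [0, 2): sqrt(t)
on [2, 3): exp(-t/2)
on [3, oo): t**(-4)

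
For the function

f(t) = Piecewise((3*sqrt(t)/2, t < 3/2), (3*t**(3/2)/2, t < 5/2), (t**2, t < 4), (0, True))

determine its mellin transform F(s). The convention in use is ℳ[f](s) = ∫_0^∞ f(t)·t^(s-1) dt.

summing 3 kernel integrals split by 3/2, 5/2 yields ℳ[f](s)
on [0, 3/2): add ∫ 3*sqrt(t)/2·t^(s-1) dt
for t in [3/2, 5/2): the term is ∫ 3*t**(3/2)/2·t^(s-1)
over [5/2, 4), the kernel integral of t**2 enters the sum

(3*(3/2)**(s + 1/2)*(s + 2)*(2*s + 3) - 3*(3/2)**(s + 3/2)*(s + 2)*(2*s + 1) + 4**(s + 2)*(2*s + 1)*(2*s + 3) + 3*(5/2)**(s + 3/2)*(s + 2)*(2*s + 1) - (5/2)**(s + 2)*(2*s + 1)*(2*s + 3))/((s + 2)*(2*s + 1)*(2*s + 3))
  Re(s) > -1/2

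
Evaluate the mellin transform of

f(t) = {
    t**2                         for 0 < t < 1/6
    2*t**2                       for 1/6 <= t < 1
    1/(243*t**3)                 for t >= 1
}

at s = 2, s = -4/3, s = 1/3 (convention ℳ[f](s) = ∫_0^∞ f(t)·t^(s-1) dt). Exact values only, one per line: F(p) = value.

F(2) = 7837/15552
F(-4/3) = 3160/1053 - 6**(1/3)/4
F(1/3) = 3895/4536 - 6**(2/3)/504

peel off the shared t-power: 1 on [0, 1/6); 2 on [1/6, 1); 1/(243*t**5) on [1, ∞)
invert the common scale on t to get 1 on [0, 1/2); 2 on [1/2, 3); t**(-5) on [3, ∞)
reversing the shared t-power: t on [0, 1/2); 2*t on [1/2, 3); t**(-4) on [3, ∞)
breakpoints 1/6, 1: one integral from each of the 3 segments
between 0 and 1/6 the integrand is t**2·t^(s-1)
on [1/6, 1): add ∫ 2*t**2·t^(s-1) dt
[1, ∞) adds the kernel integral of 1/(243*t**3)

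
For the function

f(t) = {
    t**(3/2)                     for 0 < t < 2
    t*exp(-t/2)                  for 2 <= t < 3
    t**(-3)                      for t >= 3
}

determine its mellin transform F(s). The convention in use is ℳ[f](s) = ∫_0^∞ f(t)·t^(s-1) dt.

undo the shared t-power: sqrt(t) on [0, 2); exp(-t/2) on [2, 3); t**(-4) on [3, ∞)
treat the 3 regions marked off by 2, 3 separately and sum
over [0, 2), the kernel integral of t**(3/2) enters the sum
between 2 and 3 the integrand is t*exp(-t/2)·t^(s-1)
on [3, ∞): add ∫ t**(-3)·t^(s-1) dt

(54*2**s*(s - 3)*(2*s + 3)*uppergamma(s + 1, 1) - 54*2**s*(s - 3)*(2*s + 3)*uppergamma(s + 1, 3/2) + 108*2**(s + 1/2)*(s - 3) - 3**s*(2*s + 3))/(27*(s - 3)*(2*s + 3))
  -3/2 < Re(s) < 3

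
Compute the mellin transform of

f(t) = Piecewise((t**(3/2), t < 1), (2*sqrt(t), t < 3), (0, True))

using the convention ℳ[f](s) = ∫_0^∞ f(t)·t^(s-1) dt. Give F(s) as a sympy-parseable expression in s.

(4*sqrt(3)*3**s*(2*s + 3) - 4*s - 10)/((2*s + 1)*(2*s + 3))
  Re(s) > -3/2

the 2 pieces separated at 1 each add one integral
on [0, 1): add ∫ t**(3/2)·t^(s-1) dt
[1, 3) adds the kernel integral of 2*sqrt(t)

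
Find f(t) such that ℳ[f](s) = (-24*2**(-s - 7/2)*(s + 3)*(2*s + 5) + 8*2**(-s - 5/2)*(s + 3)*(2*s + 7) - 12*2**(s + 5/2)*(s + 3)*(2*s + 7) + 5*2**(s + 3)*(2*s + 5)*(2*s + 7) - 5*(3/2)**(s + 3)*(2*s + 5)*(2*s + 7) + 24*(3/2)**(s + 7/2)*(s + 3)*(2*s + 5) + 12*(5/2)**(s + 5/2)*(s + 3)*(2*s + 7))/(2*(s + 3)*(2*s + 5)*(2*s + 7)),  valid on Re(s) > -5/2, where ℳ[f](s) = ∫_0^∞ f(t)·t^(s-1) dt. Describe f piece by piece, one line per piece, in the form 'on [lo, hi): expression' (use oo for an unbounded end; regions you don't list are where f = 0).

on [0, 1/2): 2*t**(5/2)
on [1/2, 3/2): 6*t**(7/2)
on [3/2, 2): 5*t**3/2
on [2, 5/2): 3*t**(5/2)

breakpoints 1/2, 3/2, 2: one integral from each of the 4 segments
the [0, 1/2) slice contributes ∫ 2*t**(5/2)·t^(s-1) dt
for t in [1/2, 3/2): the term is ∫ 6*t**(7/2)·t^(s-1)
∫ over [3/2, 2) of 5*t**3/2·t^(s-1) joins the sum
piece [2, 5/2): integrate 3*t**(5/2) against the kernel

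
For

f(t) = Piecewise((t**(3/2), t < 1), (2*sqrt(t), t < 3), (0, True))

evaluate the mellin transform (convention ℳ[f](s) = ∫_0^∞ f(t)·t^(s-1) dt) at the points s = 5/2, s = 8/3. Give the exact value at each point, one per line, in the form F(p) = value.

F(5/2) = 211/12
F(8/3) = -186/475 + 324*3**(1/6)/19

the 2 pieces separated at 1 each add one integral
∫ t**(3/2)·t^(s-1) over [0, 1)
on [1, 3): add ∫ 2*sqrt(t)·t^(s-1) dt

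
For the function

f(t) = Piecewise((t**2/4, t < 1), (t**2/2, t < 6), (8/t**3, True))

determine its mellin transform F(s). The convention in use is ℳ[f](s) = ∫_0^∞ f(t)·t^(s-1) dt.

(1940*6**s*s - 5840*6**s - 27*s + 81)/(108*(s**2 - s - 6))
  -2 < Re(s) < 3

reversing the common scale on t: t**2 on [0, 1/2); 2*t**2 on [1/2, 3); t**(-3) on [3, ∞)
undo the shared t-power: t on [0, 1/2); 2*t on [1/2, 3); t**(-4) on [3, ∞)
the 3 pieces separated at 1, 6 each add one integral
∫ over [0, 1) of t**2/4·t^(s-1) joins the sum
∫ over [1, 6) of t**2/2·t^(s-1) joins the sum
[6, ∞) adds the kernel integral of 8/t**3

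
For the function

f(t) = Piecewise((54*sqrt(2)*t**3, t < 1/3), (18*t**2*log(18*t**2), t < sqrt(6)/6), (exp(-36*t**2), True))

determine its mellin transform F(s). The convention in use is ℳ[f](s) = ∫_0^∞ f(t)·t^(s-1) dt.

the common scale on t comes off first: 2*sqrt(2)*t**3 on [0, 1); 2*t**2*log(2*t**2) on [1, sqrt(6)/2); exp(-4*t**2) on [sqrt(6)/2, ∞)
strip the power substitution: 2*sqrt(2)*t**(3/2) on [0, 1); 2*t*log(2*t) on [1, 3/2); exp(-4*t) on [3/2, ∞)
peel off the common scale on t: t**(3/2) on [0, 2); t*log(t) on [2, 3); exp(-2*t) on [3, ∞)
the 3 pieces separated at 1/3, sqrt(6)/6 each add one integral
[0, 1/3) adds the kernel integral of 54*sqrt(2)*t**3
the [1/3, sqrt(6)/6) slice contributes ∫ 18*t**2*log(18*t**2)·t^(s-1) dt
∫ over [sqrt(6)/6, ∞) of exp(-36*t**2)·t^(s-1) joins the sum

(-12**(s/2)*s*(s + 3)*log(2) - 2*12**(s/2)*(s + 3)*log(2) + 2*12**(s/2)*(s + 3) + 4*12**(s/2)*sqrt(2)*(s**2/4 + s + 1) + 3*18**(s/2)*s*(s + 3)*log(3)/2 - 3*18**(s/2)*(s + 3) + 3*18**(s/2)*(s + 3)*log(3) + 3**(s/2)*(s + 3)*(s**2/4 + s + 1)*uppergamma(s/2, 6))/(2*12**(s/2)*3**s*(s + 3)*(s**2/4 + s + 1))
  Re(s) > -3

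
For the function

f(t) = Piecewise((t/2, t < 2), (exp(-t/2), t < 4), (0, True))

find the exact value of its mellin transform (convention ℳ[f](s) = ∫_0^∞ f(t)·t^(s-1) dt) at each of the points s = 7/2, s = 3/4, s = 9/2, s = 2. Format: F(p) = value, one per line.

F(7/2) = sqrt(2)*(-918*sqrt(2) + (-135*sqrt(pi)*erfc(sqrt(2)) + 16 + 135*sqrt(pi)*erfc(1))*exp(2) + 522*E)*exp(-2)/9
F(3/4) = 2**(3/4)*(-uppergamma(3/4, 2) + uppergamma(3/4, 1) + 4/7)
F(9/2) = sqrt(2)*(-9262*sqrt(2) + (-1155*sqrt(pi)*erfc(sqrt(2)) + 32 + 1155*sqrt(pi)*erfc(1))*exp(2) + 4642*E)*exp(-2)/11
F(2) = -12*exp(-2) + 4/3 + 8*exp(-1)

peel off the common scale on t: t on [0, 1); exp(-t) on [1, 2)
split f at 2: ℳ[f](s) collects 2 kernel integrals
between 0 and 2 the integrand is t/2·t^(s-1)
on [2, 4) integrate f = exp(-t/2) against the kernel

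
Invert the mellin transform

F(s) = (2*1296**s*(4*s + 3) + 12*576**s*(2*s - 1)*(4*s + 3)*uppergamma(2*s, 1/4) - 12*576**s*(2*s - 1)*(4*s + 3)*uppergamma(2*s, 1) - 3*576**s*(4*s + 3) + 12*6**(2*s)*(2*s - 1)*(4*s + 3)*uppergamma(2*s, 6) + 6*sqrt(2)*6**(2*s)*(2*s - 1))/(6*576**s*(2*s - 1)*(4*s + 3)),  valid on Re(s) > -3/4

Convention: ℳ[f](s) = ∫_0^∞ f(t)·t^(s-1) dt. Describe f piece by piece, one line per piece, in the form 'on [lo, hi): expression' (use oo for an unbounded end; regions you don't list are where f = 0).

reversing the power substitution: 2*sqrt(2)*t**(3/2) on [0, 1/4); exp(-t) on [1/4, 1); 1/(4*t) on [1, 3/2); …
peel off the common scale on t: t**(3/2) on [0, 1/2); exp(-t/2) on [1/2, 2); 1/(2*t) on [2, 3); …
cuts at 1/16, 1, 9/4: linearity sums the 4 kernel integrals
piece [0, 1/16): integrate 2*sqrt(2)*t**(3/4) against the kernel
segment 1/16 to 1 holds exp(-sqrt(t)); add its integral
for t in [1, 9/4): the term is ∫ 1/(4*sqrt(t))·t^(s-1)
segment 9/4 to ∞ holds exp(-4*sqrt(t)); add its integral

on [0, 1/16): 2*sqrt(2)*t**(3/4)
on [1/16, 1): exp(-sqrt(t))
on [1, 9/4): 1/(4*sqrt(t))
on [9/4, oo): exp(-4*sqrt(t))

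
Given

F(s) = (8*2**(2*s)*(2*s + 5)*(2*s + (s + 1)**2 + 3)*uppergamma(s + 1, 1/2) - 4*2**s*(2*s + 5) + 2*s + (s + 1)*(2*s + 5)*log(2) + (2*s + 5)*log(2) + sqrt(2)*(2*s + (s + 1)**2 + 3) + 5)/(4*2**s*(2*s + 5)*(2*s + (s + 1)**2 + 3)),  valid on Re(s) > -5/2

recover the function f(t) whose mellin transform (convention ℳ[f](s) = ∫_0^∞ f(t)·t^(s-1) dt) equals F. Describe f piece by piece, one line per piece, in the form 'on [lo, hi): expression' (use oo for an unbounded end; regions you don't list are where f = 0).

back out the shared t-power: t**2 on [0, 1/2); t**(3/2)*log(t) on [1/2, 1); sqrt(t)*exp(-t/2) on [1, ∞)
peel off the shared t-power: t**(3/2) on [0, 1/2); t*log(t) on [1/2, 1); exp(-t/2) on [1, ∞)
cuts at 1/2, 1: linearity sums the 3 kernel integrals
segment 0 to 1/2 holds t**(5/2); add its integral
on [1/2, 1) integrate f = t**2*log(t) against the kernel
on [1, ∞): add ∫ t*exp(-t/2)·t^(s-1) dt

on [0, 1/2): t**(5/2)
on [1/2, 1): t**2*log(t)
on [1, oo): t*exp(-t/2)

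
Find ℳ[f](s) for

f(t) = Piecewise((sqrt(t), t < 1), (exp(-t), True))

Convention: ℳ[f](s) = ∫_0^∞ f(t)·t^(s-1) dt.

((2*s + 1)*uppergamma(s, 1) + 2)/(2*s + 1)
  Re(s) > -1/2

summing 2 kernel integrals split by 1 yields ℳ[f](s)
segment 0 to 1 holds sqrt(t); add its integral
over [1, ∞), the kernel integral of exp(-t) enters the sum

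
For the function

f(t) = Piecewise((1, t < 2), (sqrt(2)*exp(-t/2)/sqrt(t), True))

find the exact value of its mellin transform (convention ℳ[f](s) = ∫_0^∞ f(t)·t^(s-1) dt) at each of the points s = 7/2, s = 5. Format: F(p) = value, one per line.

strip the common scale on t: 1 on [0, 1); exp(-t)/sqrt(t) on [1, ∞)
reversing the shared t-power: t on [0, 1); sqrt(t)*exp(-t) on [1, ∞)
undo the shared t-power: sqrt(t) on [0, 1); exp(-t) on [1, ∞)
decompose at 2; ℳ[f](s) sums the 2 pieces' integrals
over [0, 2), the kernel integral of 1 enters the sum
on [2, ∞): add ∫ sqrt(2)*exp(-t/2)/sqrt(t)·t^(s-1) dt

F(7/2) = sqrt(2)*(16*E/7 + 40)*exp(-1)
F(5) = 32/5 + 210*sqrt(pi)*erfc(1) + 844*exp(-1)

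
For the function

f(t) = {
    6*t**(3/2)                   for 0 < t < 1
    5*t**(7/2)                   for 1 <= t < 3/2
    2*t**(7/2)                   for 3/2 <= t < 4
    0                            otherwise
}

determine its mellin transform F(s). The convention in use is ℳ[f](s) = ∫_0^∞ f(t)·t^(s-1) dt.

2*(3*(3/2)**(s + 7/2)*(2*s + 3) + 2*4**(s + 7/2)*(2*s + 3) + 2*s + 27)/((2*s + 3)*(2*s + 7))
  Re(s) > -3/2

split f at 1, 3/2: ℳ[f](s) collects 3 kernel integrals
for t in [0, 1): the term is ∫ 6*t**(3/2)·t^(s-1)
for t in [1, 3/2): the term is ∫ 5*t**(7/2)·t^(s-1)
segment [3/2, 4) carries 2*t**(7/2); integrate it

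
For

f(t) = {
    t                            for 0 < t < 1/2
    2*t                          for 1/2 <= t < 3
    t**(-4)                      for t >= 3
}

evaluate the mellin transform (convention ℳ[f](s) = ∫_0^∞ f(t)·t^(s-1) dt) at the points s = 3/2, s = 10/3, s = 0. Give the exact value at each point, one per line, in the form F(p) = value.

F(3/2) = sqrt(2)*(-27 + 1948*sqrt(6))/540
F(10/3) = 2**(2/3)*(-3 + 7880*6**(1/3))/416
F(0) = 1783/324

slice at 1/2, 3, transform all 3 pieces, and sum them
segment 0 to 1/2 holds t; add its integral
on [1/2, 3) integrate f = 2*t against the kernel
on [3, ∞): add ∫ t**(-4)·t^(s-1) dt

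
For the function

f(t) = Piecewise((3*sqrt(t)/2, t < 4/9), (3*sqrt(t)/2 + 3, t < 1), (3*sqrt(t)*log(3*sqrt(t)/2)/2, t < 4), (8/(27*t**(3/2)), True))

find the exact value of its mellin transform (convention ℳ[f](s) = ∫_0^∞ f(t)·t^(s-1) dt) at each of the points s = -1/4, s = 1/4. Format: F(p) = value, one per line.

reversing the power substitution: 3*t/2 on [0, 2/3); 3*t/2 + 3 on [2/3, 1); 3*t*log(3*t/2)/2 on [1, 2); …
reversing the common scale on t: t on [0, 1); t + 3 on [1, 3/2); t*log(t) on [3/2, 3); …
the 4 pieces separated at 4/9, 1, 4 each add one integral
the [0, 4/9) slice contributes ∫ 3*sqrt(t)/2·t^(s-1) dt
∫ (3*sqrt(t)/2 + 3)·t^(s-1) over [4/9, 1)
on [1, 4) integrate f = 3*sqrt(t)*log(3*sqrt(t)/2)/2 against the kernel
piece [4, ∞): integrate 8/(27*t**(3/2)) against the kernel

F(-1/4) = -2266*sqrt(2)/189 + 6 + log(64*3**(-6 + 6*sqrt(2))) + 6*sqrt(6)
F(1/4) = -4*sqrt(6) - 356*sqrt(2)/135 + log(4*3**(-2 + 4*sqrt(2))) + 46/3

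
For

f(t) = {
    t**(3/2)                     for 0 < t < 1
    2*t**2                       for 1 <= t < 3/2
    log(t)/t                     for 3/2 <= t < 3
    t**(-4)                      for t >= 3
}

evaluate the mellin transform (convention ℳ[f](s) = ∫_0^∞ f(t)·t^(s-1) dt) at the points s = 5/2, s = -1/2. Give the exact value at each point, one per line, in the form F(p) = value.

the 4 pieces separated at 1, 3/2, 3 each add one integral
segment [0, 1) carries t**(3/2); integrate it
[1, 3/2) adds the kernel integral of 2*t**2
segment [3/2, 3) carries log(t)/t; integrate it
on [3, ∞): add ∫ t**(-4)·t^(s-1) dt

F(5/2) = -34*sqrt(3)/27 - 7/36 + log(2**(sqrt(6)/2)*3**(-sqrt(6)/2 + 2*sqrt(3))) + 35*sqrt(6)/24
F(-1/2) = -1/3 - 4*sqrt(6)*log(2)/27 - 2*sqrt(3)*log(3)/27 - 106*sqrt(3)/2187 + 4*sqrt(6)*log(3)/27 + 89*sqrt(6)/81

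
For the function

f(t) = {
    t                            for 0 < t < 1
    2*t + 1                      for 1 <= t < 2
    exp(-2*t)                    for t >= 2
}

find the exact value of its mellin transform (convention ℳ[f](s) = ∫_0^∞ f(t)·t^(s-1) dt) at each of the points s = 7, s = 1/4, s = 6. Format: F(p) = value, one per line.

F(7) = 2185*exp(-4)/8 + 4593/56
F(1/4) = -24/5 + 2**(3/4)*uppergamma(1/4, 4)/2 + 36*2**(1/4)/5
F(6) = 643*exp(-4)/8 + 657/14

treat the 3 regions marked off by 1, 2 separately and sum
over [0, 1), the kernel integral of t enters the sum
∫ (2*t + 1)·t^(s-1) over [1, 2)
segment [2, ∞) carries exp(-2*t); integrate it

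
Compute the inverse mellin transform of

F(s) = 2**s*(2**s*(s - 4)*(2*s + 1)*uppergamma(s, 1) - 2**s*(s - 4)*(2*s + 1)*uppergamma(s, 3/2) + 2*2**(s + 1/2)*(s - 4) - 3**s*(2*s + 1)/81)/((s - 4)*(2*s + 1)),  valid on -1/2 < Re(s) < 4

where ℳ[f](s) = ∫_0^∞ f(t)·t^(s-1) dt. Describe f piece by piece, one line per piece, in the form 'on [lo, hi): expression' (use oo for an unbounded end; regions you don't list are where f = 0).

peel off the common scale on t: sqrt(t) on [0, 2); exp(-t/2) on [2, 3); t**(-4) on [3, ∞)
f breaks at 4, 6 into 3 integrals to sum
over [0, 4), the kernel integral of sqrt(2)*sqrt(t)/2 enters the sum
piece [4, 6): integrate exp(-t/4) against the kernel
segment [6, ∞) carries 16/t**4; integrate it

on [0, 4): sqrt(2)*sqrt(t)/2
on [4, 6): exp(-t/4)
on [6, oo): 16/t**4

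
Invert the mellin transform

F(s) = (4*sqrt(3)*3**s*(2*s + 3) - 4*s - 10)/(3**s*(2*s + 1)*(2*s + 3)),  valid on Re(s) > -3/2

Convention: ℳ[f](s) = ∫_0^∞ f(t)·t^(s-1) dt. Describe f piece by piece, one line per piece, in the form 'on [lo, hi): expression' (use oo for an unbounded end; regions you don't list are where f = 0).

undo the common scale on t: t**(3/2) on [0, 1); 2*sqrt(t) on [1, 3)
decompose at 1/3; ℳ[f](s) sums the 2 pieces' integrals
on [0, 1/3) integrate f = 3*sqrt(3)*t**(3/2) against the kernel
∫ 2*sqrt(3)*sqrt(t)·t^(s-1) over [1/3, 1)

on [0, 1/3): 3*sqrt(3)*t**(3/2)
on [1/3, 1): 2*sqrt(3)*sqrt(t)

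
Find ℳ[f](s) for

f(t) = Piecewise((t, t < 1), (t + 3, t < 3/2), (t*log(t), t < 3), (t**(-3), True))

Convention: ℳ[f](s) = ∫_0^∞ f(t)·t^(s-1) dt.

slice at 1, 3/2, 3, transform all 4 pieces, and sum them
the [0, 1) slice contributes ∫ t·t^(s-1) dt
piece [1, 3/2): integrate (t + 3) against the kernel
on [3/2, 3) integrate f = t*log(t) against the kernel
on [3, ∞): add ∫ t**(-3)·t^(s-1) dt

(-162*2**s*s*(s - 3)*(s**2 + 2*s + 1) - 162*2**s*(s - 3)*(s**2 + 2*s + 1) - 81*3**s*s**2*(s - 3)*(s + 1)*log(3) + 81*3**s*s**2*(s - 3)*(s + 1)*log(2) - 81*3**s*s*(s - 3)*(s + 1)*log(3) + 81*3**s*s*(s - 3)*(s + 1)*log(2) + 81*3**s*s*(s - 3)*(s + 1) + 243*3**s*s*(s - 3)*(s**2 + 2*s + 1) + 162*3**s*(s - 3)*(s**2 + 2*s + 1) + 162*6**s*s**2*(s - 3)*(s + 1)*log(3) - 162*6**s*s*(s - 3)*(s + 1) + 162*6**s*s*(s - 3)*(s + 1)*log(3) - 2*6**s*s*(s + 1)*(s**2 + 2*s + 1))/(54*2**s*s*(s - 3)*(s + 1)*(s**2 + 2*s + 1))
  -1 < Re(s) < 3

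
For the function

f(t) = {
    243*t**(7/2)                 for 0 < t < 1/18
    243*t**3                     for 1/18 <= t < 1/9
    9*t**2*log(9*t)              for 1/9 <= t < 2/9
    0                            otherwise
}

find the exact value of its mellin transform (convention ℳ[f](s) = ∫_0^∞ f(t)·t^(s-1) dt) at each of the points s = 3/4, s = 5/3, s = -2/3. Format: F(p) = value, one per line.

F(3/4) = sqrt(3)*(-42915*2**(3/4) - 4114*2**(1/4) + 76704 + 119680*2**(3/4)*log(2))/6664680
F(5/3) = 18**(1/3)*(-333312*2**(1/3) - 11253 + 1694*sqrt(2) + 200880*2**(2/3) + 1222144*2**(1/3)*log(2))/408348864
F(-2/3) = 12**(1/3)*(-714*2**(2/3) - 204 + 28*sqrt(2) + 952*2**(2/3)*log(2) + 1173*2**(1/3))/3808

remove the common scale on t first: 3*sqrt(3)*t**(7/2) on [0, 1/6); 9*t**3 on [1/6, 1/3); t**2*log(3*t) on [1/3, 2/3)
remove the shared t-power first: 3*sqrt(3)*t**(3/2) on [0, 1/6); 9*t on [1/6, 1/3); log(3*t) on [1/3, 2/3)
undo the common scale on t: t**(3/2) on [0, 1/2); 3*t on [1/2, 1); log(t) on [1, 2)
decompose at 1/18, 1/9; ℳ[f](s) sums the 3 pieces' integrals
on [0, 1/18): add ∫ 243*t**(7/2)·t^(s-1) dt
segment 1/18 to 1/9 holds 243*t**3; add its integral
the [1/9, 2/9) slice contributes ∫ 9*t**2*log(9*t)·t^(s-1) dt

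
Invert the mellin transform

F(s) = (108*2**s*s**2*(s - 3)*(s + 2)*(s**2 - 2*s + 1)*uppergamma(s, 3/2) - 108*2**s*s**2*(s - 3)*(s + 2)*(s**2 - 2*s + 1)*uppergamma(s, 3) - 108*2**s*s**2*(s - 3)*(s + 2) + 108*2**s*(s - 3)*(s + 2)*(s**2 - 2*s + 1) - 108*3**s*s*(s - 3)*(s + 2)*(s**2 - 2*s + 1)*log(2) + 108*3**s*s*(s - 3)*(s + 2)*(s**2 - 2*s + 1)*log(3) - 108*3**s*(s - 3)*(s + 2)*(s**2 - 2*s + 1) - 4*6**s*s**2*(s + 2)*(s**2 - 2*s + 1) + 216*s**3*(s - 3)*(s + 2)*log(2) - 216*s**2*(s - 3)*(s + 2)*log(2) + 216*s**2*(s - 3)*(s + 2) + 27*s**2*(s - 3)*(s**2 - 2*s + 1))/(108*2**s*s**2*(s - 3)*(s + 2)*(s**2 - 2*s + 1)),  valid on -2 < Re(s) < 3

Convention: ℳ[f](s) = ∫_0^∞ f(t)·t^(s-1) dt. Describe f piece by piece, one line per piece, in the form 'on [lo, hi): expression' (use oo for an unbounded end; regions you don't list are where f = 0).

on [0, 1/2): t**2
on [1/2, 1): log(t)/t
on [1, 3/2): log(t)
on [3/2, 3): exp(-t)
on [3, oo): t**(-3)

the 5 pieces separated at 1/2, 1, 3/2, 3 each add one integral
between 0 and 1/2 the integrand is t**2·t^(s-1)
∫ log(t)/t·t^(s-1) over [1/2, 1)
∫ log(t)·t^(s-1) over [1, 3/2)
∫ over [3/2, 3) of exp(-t)·t^(s-1) joins the sum
[3, ∞) adds the kernel integral of t**(-3)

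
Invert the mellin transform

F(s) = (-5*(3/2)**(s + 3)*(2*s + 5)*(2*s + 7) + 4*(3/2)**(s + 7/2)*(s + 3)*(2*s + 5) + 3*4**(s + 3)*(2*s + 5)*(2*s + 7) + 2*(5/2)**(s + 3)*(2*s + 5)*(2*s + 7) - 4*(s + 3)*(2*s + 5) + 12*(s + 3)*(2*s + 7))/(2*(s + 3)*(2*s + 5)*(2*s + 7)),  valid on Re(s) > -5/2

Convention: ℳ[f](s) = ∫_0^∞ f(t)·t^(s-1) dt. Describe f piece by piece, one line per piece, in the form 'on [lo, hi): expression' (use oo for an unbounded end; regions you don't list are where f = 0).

on [0, 1): 3*t**(5/2)
on [1, 3/2): t**(7/2)
on [3/2, 5/2): 5*t**3/2
on [5/2, 4): 3*t**3/2

breakpoints 1, 3/2, 5/2: one integral from each of the 4 segments
between 0 and 1 the integrand is 3*t**(5/2)·t^(s-1)
for t in [1, 3/2): the term is ∫ t**(7/2)·t^(s-1)
for t in [3/2, 5/2): the term is ∫ 5*t**3/2·t^(s-1)
segment [5/2, 4) carries 3*t**3/2; integrate it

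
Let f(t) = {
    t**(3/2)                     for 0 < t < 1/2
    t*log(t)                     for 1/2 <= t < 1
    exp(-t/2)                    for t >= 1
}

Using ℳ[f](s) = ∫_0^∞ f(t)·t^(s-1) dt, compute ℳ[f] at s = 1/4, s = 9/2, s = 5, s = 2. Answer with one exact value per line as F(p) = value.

F(1/4) = 2**(3/4)*(-112*2**(1/4) + 25*sqrt(2) + 70*log(2) + 56 + 175*sqrt(2)*uppergamma(1/4, 1/2))/350
F(9/2) = -1415/46464 + sqrt(2)/1936 + sqrt(2)*log(2)/352 + 105*sqrt(2)*sqrt(pi)*erfc(sqrt(2)/2) + 296*exp(-1/2)
F(5) = -7/256 + sqrt(2)/832 + log(2)/384 + 1266*exp(-1/2)
F(2) = -7/72 + sqrt(2)/56 + log(2)/24 + 6*exp(-1/2)

integrate the 3 segments split at 1/2, 1, then add the results
∫ over [0, 1/2) of t**(3/2)·t^(s-1) joins the sum
segment 1/2 to 1 holds t*log(t); add its integral
over [1, ∞), the kernel integral of exp(-t/2) enters the sum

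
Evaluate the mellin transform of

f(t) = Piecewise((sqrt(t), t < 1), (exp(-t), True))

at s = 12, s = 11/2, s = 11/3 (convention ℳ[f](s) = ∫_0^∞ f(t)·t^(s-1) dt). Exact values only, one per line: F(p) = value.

cuts at 1: linearity sums the 2 kernel integrals
on [0, 1) integrate f = sqrt(t) against the kernel
[1, ∞) adds the kernel integral of exp(-t)

F(12) = 2/25 + 108505112*exp(-1)
F(11/2) = (E*(16 + 2835*sqrt(pi)*erfc(1)) + 11490)*exp(-1)/96
F(11/3) = 6/25 + uppergamma(11/3, 1)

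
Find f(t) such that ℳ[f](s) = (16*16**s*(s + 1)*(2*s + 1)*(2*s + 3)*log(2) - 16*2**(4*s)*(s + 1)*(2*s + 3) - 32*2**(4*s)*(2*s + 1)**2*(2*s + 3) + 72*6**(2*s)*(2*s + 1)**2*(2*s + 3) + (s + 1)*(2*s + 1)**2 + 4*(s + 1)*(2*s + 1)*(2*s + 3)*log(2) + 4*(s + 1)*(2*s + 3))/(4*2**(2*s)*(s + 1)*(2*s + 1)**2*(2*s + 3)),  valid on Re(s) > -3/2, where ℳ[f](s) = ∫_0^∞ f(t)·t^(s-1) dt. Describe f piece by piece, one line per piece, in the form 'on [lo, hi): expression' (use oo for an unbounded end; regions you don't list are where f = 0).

on [0, 1/4): t**(3/2)
on [1/4, 4): sqrt(t)*log(sqrt(t))
on [4, 9): 2*t

reversing the power substitution: t**3 on [0, 1/2); t*log(t) on [1/2, 2); 2*t**2 on [2, 3)
undo the shared t-power: t**2 on [0, 1/2); log(t) on [1/2, 2); 2*t on [2, 3)
linearity at 1/4, 4 turns ℳ[f](s) into 3 summed integrals
the [0, 1/4) slice contributes ∫ t**(3/2)·t^(s-1) dt
∫ sqrt(t)*log(sqrt(t))·t^(s-1) over [1/4, 4)
∫ over [4, 9) of 2*t·t^(s-1) joins the sum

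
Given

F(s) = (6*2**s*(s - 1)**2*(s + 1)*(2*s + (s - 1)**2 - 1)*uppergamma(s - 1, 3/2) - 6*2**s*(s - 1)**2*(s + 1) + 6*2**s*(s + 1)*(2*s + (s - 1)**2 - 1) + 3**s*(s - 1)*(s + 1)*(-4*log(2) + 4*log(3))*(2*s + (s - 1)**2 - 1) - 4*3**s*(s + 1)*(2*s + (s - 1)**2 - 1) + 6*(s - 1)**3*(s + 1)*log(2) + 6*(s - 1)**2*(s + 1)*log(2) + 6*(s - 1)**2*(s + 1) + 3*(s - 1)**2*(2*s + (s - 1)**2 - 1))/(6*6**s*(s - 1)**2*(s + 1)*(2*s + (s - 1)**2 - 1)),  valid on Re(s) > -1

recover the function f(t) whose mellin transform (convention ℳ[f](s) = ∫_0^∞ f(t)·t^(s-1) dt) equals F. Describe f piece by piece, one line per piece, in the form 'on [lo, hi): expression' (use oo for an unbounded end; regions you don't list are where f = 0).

remove the common scale on t first: t on [0, 1/2); log(t) on [1/2, 1); log(t)/t on [1, 3/2); …
back out the shared t-power: t**2 on [0, 1/2); t*log(t) on [1/2, 1); log(t) on [1, 3/2); …
cuts at 1/6, 1/3, 1/2: linearity sums the 4 kernel integrals
on [0, 1/6) integrate f = 3*t against the kernel
∫ over [1/6, 1/3) of log(3*t)·t^(s-1) joins the sum
∫ over [1/3, 1/2) of log(3*t)/(3*t)·t^(s-1) joins the sum
over [1/2, ∞), the kernel integral of exp(-3*t)/(3*t) enters the sum

on [0, 1/6): 3*t
on [1/6, 1/3): log(3*t)
on [1/3, 1/2): log(3*t)/(3*t)
on [1/2, oo): exp(-3*t)/(3*t)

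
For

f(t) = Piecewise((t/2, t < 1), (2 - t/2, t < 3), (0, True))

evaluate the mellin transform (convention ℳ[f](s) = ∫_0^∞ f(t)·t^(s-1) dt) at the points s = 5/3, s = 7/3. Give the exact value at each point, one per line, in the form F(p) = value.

F(5/3) = -33/40 + 153*3**(2/3)/80
F(7/3) = -39/70 + 513*3**(1/3)/140

reversing the common scale on t: t on [0, 1/2); 2 - t on [1/2, 3/2)
the 2 pieces separated at 1 each add one integral
over [0, 1), the kernel integral of t/2 enters the sum
for t in [1, 3): the term is ∫ (2 - t/2)·t^(s-1)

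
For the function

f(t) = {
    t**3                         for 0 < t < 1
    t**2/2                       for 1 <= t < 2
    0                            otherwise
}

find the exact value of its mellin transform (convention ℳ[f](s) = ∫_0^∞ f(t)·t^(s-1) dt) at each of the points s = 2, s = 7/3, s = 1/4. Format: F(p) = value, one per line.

the shared t-power comes off first: t on [0, 1); 1/2 on [1, 2)
along the cuts 1, ℳ[f](s) splits into 2 integrals
∫ over [0, 1) of t**3·t^(s-1) joins the sum
[1, 2) adds the kernel integral of t**2/2

F(2) = 83/40
F(7/3) = 15/208 + 24*2**(1/3)/13
F(1/4) = 10/117 + 8*2**(1/4)/9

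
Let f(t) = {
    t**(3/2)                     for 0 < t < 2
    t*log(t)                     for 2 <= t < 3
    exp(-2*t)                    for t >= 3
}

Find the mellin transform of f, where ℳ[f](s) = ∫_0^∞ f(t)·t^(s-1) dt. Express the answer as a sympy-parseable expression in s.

treat the 3 regions marked off by 2, 3 separately and sum
over [0, 2), the kernel integral of t**(3/2) enters the sum
segment 2 to 3 holds t*log(t); add its integral
segment [3, ∞) carries exp(-2*t); integrate it

(-12**s*s*(2*s + 3)*log(4) - 12**s*(2*s + 3)*log(4) + 12**s*(4*s + 6) + 12**s*sqrt(2)*(4*s**2 + 8*s + 4) + 3*18**s*s*(2*s + 3)*log(3) + 18**s*(-6*s - 9) + 3*18**s*(2*s + 3)*log(3) + 3**s*(2*s + 3)*(s**2 + 2*s + 1)*uppergamma(s, 6))/(6**s*(2*s + 3)*(s**2 + 2*s + 1))
  Re(s) > -3/2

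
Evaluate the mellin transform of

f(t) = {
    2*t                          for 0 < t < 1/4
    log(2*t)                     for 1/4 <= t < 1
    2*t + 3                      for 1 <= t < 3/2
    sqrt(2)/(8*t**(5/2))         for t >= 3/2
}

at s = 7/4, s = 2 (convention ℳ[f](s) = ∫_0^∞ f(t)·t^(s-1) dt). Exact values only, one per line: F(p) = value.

the common scale on t comes off first: t on [0, 1/2); log(t) on [1/2, 2); t + 3 on [2, 3); …
integrate the 4 segments split at 1/4, 1, 3/2, then add the results
over [0, 1/4), the kernel integral of 2*t enters the sum
between 1/4 and 1 the integrand is log(2*t)·t^(s-1)
∫ (2*t + 3)·t^(s-1) over [1, 3/2)
segment [3/2, ∞) carries sqrt(2)/(8*t**(5/2)); integrate it

F(7/4) = -1492/539 + sqrt(2)*log(2)/28 + 137*sqrt(2)/4312 + 6**(1/4)/9 + 4*log(2)/7 + 162*2**(1/4)*3**(3/4)/77
F(2) = sqrt(3)/6 + 17*log(2)/32 + 207/64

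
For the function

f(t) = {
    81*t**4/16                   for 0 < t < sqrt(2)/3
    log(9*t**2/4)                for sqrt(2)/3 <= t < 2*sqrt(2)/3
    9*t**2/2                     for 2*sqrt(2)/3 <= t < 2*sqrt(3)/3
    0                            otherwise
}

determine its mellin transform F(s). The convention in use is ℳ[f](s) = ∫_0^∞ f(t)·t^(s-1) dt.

strip the common scale on t: t**4 on [0, sqrt(2)/2); log(t**2) on [sqrt(2)/2, sqrt(2)); 2*t**2 on [sqrt(2), sqrt(3))
the power substitution comes off first: t**2 on [0, 1/2); log(t) on [1/2, 2); 2*t on [2, 3)
linearity at sqrt(2)/3, 2*sqrt(2)/3 turns ℳ[f](s) into 3 summed integrals
on [0, sqrt(2)/3) integrate f = 81*t**4/16 against the kernel
between sqrt(2)/3 and 2*sqrt(2)/3 the integrand is log(9*t**2/4)·t^(s-1)
segment [2*sqrt(2)/3, 2*sqrt(3)/3) carries 9*t**2/2; integrate it

2**(s/2)*(-16*2**s*s**2*(s + 4) + 4*2**s*s*(s + 2)*(s + 4)*log(2) - 8*2**s*(s + 2)*(s + 4) + 24*6**(s/2)*s**2*(s + 4) + s**2*(s + 2) + 4*s*(s + 2)*(s + 4)*log(2) + 8*(s + 2)*(s + 4))/(4*3**s*s**2*(s + 2)*(s + 4))
  Re(s) > -4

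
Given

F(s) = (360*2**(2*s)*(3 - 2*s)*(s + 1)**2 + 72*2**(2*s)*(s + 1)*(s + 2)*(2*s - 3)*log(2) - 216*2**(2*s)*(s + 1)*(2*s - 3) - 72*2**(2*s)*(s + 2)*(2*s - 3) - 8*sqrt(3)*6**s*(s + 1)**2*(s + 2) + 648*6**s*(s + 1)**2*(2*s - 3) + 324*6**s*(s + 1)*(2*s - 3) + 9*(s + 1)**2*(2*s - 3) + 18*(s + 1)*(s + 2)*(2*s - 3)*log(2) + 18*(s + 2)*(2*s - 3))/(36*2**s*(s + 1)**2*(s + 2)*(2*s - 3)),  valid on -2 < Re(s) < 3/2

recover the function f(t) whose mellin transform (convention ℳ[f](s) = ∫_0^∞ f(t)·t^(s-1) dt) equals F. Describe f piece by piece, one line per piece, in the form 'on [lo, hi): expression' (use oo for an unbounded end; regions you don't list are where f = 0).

on [0, 1/2): t**2
on [1/2, 2): t*log(t)
on [2, 3): t*(t + 3)
on [3, oo): t**(-3/2)

back out the shared t-power: t**3 on [0, 1/2); t**2*log(t) on [1/2, 2); t**2*(t + 3) on [2, 3); …
strip the shared t-power: t on [0, 1/2); log(t) on [1/2, 2); t + 3 on [2, 3); …
split f at 1/2, 2, 3: ℳ[f](s) collects 4 kernel integrals
∫ t**2·t^(s-1) over [0, 1/2)
[1/2, 2) adds the kernel integral of t*log(t)
the [2, 3) slice contributes ∫ t*(t + 3)·t^(s-1) dt
∫ over [3, ∞) of t**(-3/2)·t^(s-1) joins the sum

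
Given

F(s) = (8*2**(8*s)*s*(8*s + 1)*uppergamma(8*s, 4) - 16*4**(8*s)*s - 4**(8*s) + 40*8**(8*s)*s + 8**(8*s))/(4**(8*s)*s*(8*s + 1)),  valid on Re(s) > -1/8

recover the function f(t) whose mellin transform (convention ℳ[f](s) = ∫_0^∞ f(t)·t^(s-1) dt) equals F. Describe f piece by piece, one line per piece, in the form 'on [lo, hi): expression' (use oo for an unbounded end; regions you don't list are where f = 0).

undo the power substitution: t**(1/4) on [0, 1); 2*t**(1/4) + 1 on [1, 16); exp(-2*t**(1/4)) on [16, ∞)
peel off the power substitution: sqrt(t) on [0, 1); 2*sqrt(t) + 1 on [1, 4); exp(-2*sqrt(t)) on [4, ∞)
undo the power substitution: t on [0, 1); 2*t + 1 on [1, 2); exp(-2*t) on [2, ∞)
decompose at 1, 256; ℳ[f](s) sums the 3 pieces' integrals
∫ over [0, 1) of t**(1/8)·t^(s-1) joins the sum
on [1, 256) integrate f = (2*t**(1/8) + 1) against the kernel
for t in [256, ∞): the term is ∫ exp(-2*t**(1/8))·t^(s-1)

on [0, 1): t**(1/8)
on [1, 256): 2*t**(1/8) + 1
on [256, oo): exp(-2*t**(1/8))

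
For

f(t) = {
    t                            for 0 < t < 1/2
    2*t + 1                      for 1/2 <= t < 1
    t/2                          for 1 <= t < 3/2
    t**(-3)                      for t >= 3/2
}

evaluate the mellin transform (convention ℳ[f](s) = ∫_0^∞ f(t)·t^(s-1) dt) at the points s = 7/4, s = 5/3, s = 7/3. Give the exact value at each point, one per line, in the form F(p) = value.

F(7/4) = 2**(1/4)*(-2610 + 5299*3**(3/4) + 7740*2**(3/4))/13860
F(5/3) = 2**(1/3)*(-378 + 725*3**(2/3) + 1116*2**(2/3))/1920
F(7/3) = 2**(2/3)*(-162 + 984*2**(1/3) + 1687*3**(1/3))/2240

slice at 1/2, 1, 3/2, transform all 4 pieces, and sum them
[0, 1/2) adds the kernel integral of t
segment 1/2 to 1 holds (2*t + 1); add its integral
piece [1, 3/2): integrate t/2 against the kernel
[3/2, ∞) adds the kernel integral of t**(-3)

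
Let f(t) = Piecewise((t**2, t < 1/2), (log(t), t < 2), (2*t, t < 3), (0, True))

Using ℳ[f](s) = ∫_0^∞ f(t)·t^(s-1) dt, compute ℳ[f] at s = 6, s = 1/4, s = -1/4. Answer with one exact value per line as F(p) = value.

F(6) = 4097*log(2)/384 + 8408191/14336
F(1/4) = 2**(3/4)*(-864*sqrt(2) + log(2**(180 + 180*sqrt(2))) + 216*6**(1/4) + 725)/90
F(-1/4) = 2**(1/4)*(-224*sqrt(2) - log(2**(42*sqrt(2) + 84)) + 28*6**(3/4) + 339)/21

slice at 1/2, 2, transform all 3 pieces, and sum them
segment 0 to 1/2 holds t**2; add its integral
piece [1/2, 2): integrate log(t) against the kernel
∫ 2*t·t^(s-1) over [2, 3)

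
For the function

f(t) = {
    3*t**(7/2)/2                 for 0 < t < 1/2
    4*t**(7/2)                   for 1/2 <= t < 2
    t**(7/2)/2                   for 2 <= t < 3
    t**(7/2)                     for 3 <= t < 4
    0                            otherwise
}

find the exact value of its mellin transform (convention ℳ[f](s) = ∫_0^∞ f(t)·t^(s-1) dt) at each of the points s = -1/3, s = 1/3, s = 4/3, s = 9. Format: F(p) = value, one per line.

F(-1/3) = -81*3**(1/6)/19 - 15*2**(5/6)/304 + 168*2**(1/6)/19 + 384*2**(1/3)/19
F(1/3) = -81*3**(5/6)/23 - 15*2**(1/6)/368 + 168*2**(5/6)/23 + 768*2**(2/3)/23
F(4/3) = -243*3**(5/6)/29 - 15*2**(1/6)/928 + 336*2**(5/6)/29 + 3072*2**(2/3)/29
F(9) = -531441*sqrt(3)/25 + 234881019*sqrt(2)/204800 + 67108864/25

slice at 1/2, 2, 3, transform all 4 pieces, and sum them
∫ 3*t**(7/2)/2·t^(s-1) over [0, 1/2)
on [1/2, 2): add ∫ 4*t**(7/2)·t^(s-1) dt
between 2 and 3 the integrand is t**(7/2)/2·t^(s-1)
piece [3, 4): integrate t**(7/2) against the kernel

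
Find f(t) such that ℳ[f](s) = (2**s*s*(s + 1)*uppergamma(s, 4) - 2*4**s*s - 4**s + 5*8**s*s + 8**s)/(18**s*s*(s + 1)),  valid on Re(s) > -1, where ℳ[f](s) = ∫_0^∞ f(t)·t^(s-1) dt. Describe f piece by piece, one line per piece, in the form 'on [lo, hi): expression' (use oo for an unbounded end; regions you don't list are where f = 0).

on [0, 2/9): 9*t/2
on [2/9, 4/9): 9*t + 1
on [4/9, oo): exp(-9*t)

strip the common scale on t: 3*t/2 on [0, 2/3); 3*t + 1 on [2/3, 4/3); exp(-3*t) on [4/3, ∞)
invert the common scale on t to get t on [0, 1); 2*t + 1 on [1, 2); exp(-2*t) on [2, ∞)
breakpoints 2/9, 4/9: one integral from each of the 3 segments
∫ 9*t/2·t^(s-1) over [0, 2/9)
on [2/9, 4/9) integrate f = (9*t + 1) against the kernel
between 4/9 and ∞ the integrand is exp(-9*t)·t^(s-1)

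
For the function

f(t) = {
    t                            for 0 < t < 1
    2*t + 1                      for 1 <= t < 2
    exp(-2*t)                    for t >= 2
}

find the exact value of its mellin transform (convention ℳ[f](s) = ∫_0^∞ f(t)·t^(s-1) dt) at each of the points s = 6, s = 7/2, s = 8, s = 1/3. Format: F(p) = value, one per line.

split f at 1, 2: ℳ[f](s) collects 3 kernel integrals
piece [0, 1): integrate t against the kernel
piece [1, 2): integrate (2*t + 1) against the kernel
over [2, ∞), the kernel integral of exp(-2*t) enters the sum

F(6) = 643*exp(-4)/8 + 657/14
F(7/2) = (sqrt(2)*(945*sqrt(pi)*exp(4)*erfc(2) + 29988)/8064 + (-4096 + 75776*sqrt(2))*exp(4)/8064)*exp(-4)
F(8) = 16319*exp(-4)/16 + 3493/24
F(1/3) = -15/4 + 2**(2/3)*uppergamma(1/3, 4)/2 + 6*2**(1/3)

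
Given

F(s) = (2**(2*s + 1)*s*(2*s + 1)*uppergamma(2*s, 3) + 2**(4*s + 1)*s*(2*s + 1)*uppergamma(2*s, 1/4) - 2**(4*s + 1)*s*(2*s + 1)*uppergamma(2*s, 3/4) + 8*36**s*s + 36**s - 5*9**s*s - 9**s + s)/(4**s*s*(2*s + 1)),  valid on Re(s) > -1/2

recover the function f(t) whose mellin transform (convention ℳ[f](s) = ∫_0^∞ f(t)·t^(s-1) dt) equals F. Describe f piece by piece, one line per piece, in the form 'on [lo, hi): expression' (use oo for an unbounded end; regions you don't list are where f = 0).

on [0, 1/4): sqrt(t)
on [1/4, 9/4): exp(-sqrt(t)/2)
on [9/4, 9): sqrt(t) + 1
on [9, oo): exp(-sqrt(t))

remove the power substitution first: t on [0, 1/2); exp(-t/2) on [1/2, 3/2); t + 1 on [3/2, 3); …
split f at 1/4, 9/4, 9: ℳ[f](s) collects 4 kernel integrals
on [0, 1/4) integrate f = sqrt(t) against the kernel
on [1/4, 9/4): add ∫ exp(-sqrt(t)/2)·t^(s-1) dt
∫ over [9/4, 9) of (sqrt(t) + 1)·t^(s-1) joins the sum
over [9, ∞), the kernel integral of exp(-sqrt(t)) enters the sum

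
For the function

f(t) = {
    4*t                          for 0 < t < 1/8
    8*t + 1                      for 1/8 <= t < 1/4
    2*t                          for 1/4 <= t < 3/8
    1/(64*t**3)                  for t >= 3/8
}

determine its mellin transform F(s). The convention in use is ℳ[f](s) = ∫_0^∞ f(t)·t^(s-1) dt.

invert the common scale on t to get 2*t on [0, 1/4); 4*t + 1 on [1/4, 1/2); t on [1/2, 3/4); …
peel off the common scale on t: t on [0, 1/2); 2*t + 1 on [1/2, 1); t/2 on [1, 3/2); …
treat the 4 regions marked off by 1/8, 1/4, 3/8 separately and sum
segment 0 to 1/8 holds 4*t; add its integral
∫ over [1/8, 1/4) of (8*t + 1)·t^(s-1) joins the sum
the [1/4, 3/8) slice contributes ∫ 2*t·t^(s-1) dt
the [3/8, ∞) slice contributes ∫ 1/(64*t**3)·t^(s-1) dt

(270*2**s*s**2 - 702*2**s*s - 324*2**s + 49*3**s*s**2 - 275*3**s*s - 162*s**2 + 378*s + 324)/(108*2**(3*s)*s*(s**2 - 2*s - 3))
  -1 < Re(s) < 3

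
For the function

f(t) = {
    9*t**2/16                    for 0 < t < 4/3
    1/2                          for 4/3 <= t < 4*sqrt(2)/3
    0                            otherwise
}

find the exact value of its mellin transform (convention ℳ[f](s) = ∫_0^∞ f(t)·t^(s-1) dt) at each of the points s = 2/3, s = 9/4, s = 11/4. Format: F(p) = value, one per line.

peel off the common scale on t: t**2/4 on [0, 2); 1/2 on [2, 2*sqrt(2))
peel off the common scale on t: t**2 on [0, 1); 1/2 on [1, sqrt(2))
reversing the power substitution: t on [0, 1); 1/2 on [1, 2)
split f at 4/3: ℳ[f](s) collects 2 kernel integrals
between 0 and 4/3 the integrand is 9*t**2/16·t^(s-1)
on [4/3, 4*sqrt(2)/3): add ∫ 1/2·t^(s-1) dt

F(2/3) = -6**(1/3)/4 + 12**(1/3)/2
F(9/4) = 32*3**(3/4)*(sqrt(2) + 34*2**(5/8))/4131
F(11/4) = 64*sqrt(2)*3**(1/4)*(3 + 38*2**(3/8))/5643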